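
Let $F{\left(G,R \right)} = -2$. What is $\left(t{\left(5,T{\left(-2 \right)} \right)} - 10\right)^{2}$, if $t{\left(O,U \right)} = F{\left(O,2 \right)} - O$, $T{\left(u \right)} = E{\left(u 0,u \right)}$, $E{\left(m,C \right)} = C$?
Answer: $289$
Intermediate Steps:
$T{\left(u \right)} = u$
$t{\left(O,U \right)} = -2 - O$
$\left(t{\left(5,T{\left(-2 \right)} \right)} - 10\right)^{2} = \left(\left(-2 - 5\right) - 10\right)^{2} = \left(-7 - 10\right)^{2} = \left(-17\right)^{2} = 289$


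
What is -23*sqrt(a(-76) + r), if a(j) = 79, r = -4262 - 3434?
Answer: -23*I*sqrt(7617) ≈ -2007.3*I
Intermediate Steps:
r = -7696
-23*sqrt(a(-76) + r) = -23*sqrt(79 - 7696) = -23*I*sqrt(7617)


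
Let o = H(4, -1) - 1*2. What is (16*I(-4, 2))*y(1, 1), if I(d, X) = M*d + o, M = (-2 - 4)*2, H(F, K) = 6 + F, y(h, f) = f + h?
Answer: 1792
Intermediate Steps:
M = -12 (M = -6*2 = -12)
o = 8 (o = (6 + 4) - 1*2 = 10 - 2 = 8)
I(d, X) = 8 - 12*d (I(d, X) = -12*d + 8 = 8 - 12*d)
(16*I(-4, 2))*y(1, 1) = (16*(8 - 12*(-4)))*(1 + 1) = (16*(8 + 48))*2 = (16*56)*2 = 896*2 = 1792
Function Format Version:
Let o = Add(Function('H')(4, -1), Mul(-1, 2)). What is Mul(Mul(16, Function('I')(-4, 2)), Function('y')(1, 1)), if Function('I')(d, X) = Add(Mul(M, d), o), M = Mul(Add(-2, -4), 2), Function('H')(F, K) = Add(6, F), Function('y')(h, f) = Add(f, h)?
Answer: 1792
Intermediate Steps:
M = -12 (M = Mul(-6, 2) = -12)
o = 8 (o = Add(Add(6, 4), Mul(-1, 2)) = Add(10, -2) = 8)
Function('I')(d, X) = Add(8, Mul(-12, d)) (Function('I')(d, X) = Add(Mul(-12, d), 8) = Add(8, Mul(-12, d)))
Mul(Mul(16, Function('I')(-4, 2)), Function('y')(1, 1)) = Mul(Mul(16, Add(8, Mul(-12, -4))), Add(1, 1)) = Mul(Mul(16, Add(8, 48)), 2) = Mul(Mul(16, 56), 2) = Mul(896, 2) = 1792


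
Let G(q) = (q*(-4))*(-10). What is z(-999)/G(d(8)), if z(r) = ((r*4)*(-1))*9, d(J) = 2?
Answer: 8991/20 ≈ 449.55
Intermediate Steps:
G(q) = 40*q (G(q) = -4*q*(-10) = 40*q)
z(r) = -36*r (z(r) = ((4*r)*(-1))*9 = -4*r*9 = -36*r)
z(-999)/G(d(8)) = (-36*(-999))/((40*2)) = 35964/80 = 35964*(1/80) = 8991/20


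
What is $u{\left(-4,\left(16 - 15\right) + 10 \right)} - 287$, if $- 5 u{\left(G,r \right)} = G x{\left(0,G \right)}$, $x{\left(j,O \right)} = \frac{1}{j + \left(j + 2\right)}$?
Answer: $- \frac{1433}{5} \approx -286.6$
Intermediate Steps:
$x{\left(j,O \right)} = \frac{1}{2 + 2 j}$ ($x{\left(j,O \right)} = \frac{1}{j + \left(2 + j\right)} = \frac{1}{2 + 2 j}$)
$u{\left(G,r \right)} = - \frac{G}{10}$ ($u{\left(G,r \right)} = - \frac{G \frac{1}{2 \left(1 + 0\right)}}{5} = - \frac{G \frac{1}{2 \cdot 1}}{5} = - \frac{G \frac{1}{2} \cdot 1}{5} = - \frac{G \frac{1}{2}}{5} = - \frac{\frac{1}{2} G}{5} = - \frac{G}{10}$)
$u{\left(-4,\left(16 - 15\right) + 10 \right)} - 287 = \left(- \frac{1}{10}\right) \left(-4\right) - 287 = \frac{2}{5} - 287 = - \frac{1433}{5}$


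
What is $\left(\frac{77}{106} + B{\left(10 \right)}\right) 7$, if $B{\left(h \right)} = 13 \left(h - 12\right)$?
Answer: $- \frac{18753}{106} \approx -176.92$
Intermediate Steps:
$B{\left(h \right)} = -156 + 13 h$ ($B{\left(h \right)} = 13 \left(-12 + h\right) = -156 + 13 h$)
$\left(\frac{77}{106} + B{\left(10 \right)}\right) 7 = \left(\frac{77}{106} + \left(-156 + 13 \cdot 10\right)\right) 7 = \left(77 \cdot \frac{1}{106} + \left(-156 + 130\right)\right) 7 = \left(\frac{77}{106} - 26\right) 7 = \left(- \frac{2679}{106}\right) 7 = - \frac{18753}{106}$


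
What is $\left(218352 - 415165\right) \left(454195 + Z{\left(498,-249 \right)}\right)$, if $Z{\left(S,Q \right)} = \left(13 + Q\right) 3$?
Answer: $-89252136931$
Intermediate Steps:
$Z{\left(S,Q \right)} = 39 + 3 Q$
$\left(218352 - 415165\right) \left(454195 + Z{\left(498,-249 \right)}\right) = \left(218352 - 415165\right) \left(454195 + \left(39 + 3 \left(-249\right)\right)\right) = - 196813 \left(454195 + \left(39 - 747\right)\right) = - 196813 \left(454195 - 708\right) = \left(-196813\right) 453487 = -89252136931$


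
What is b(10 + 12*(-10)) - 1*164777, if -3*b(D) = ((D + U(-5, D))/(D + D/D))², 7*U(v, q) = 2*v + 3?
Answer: -1957719644/11881 ≈ -1.6478e+5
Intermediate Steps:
U(v, q) = 3/7 + 2*v/7 (U(v, q) = (2*v + 3)/7 = (3 + 2*v)/7 = 3/7 + 2*v/7)
b(D) = -(-1 + D)²/(3*(1 + D)²) (b(D) = -(D + (3/7 + (2/7)*(-5)))²/(D + D/D)²/3 = -(D + (3/7 - 10/7))²/(D + 1)²/3 = -(D - 1)²/(1 + D)²/3 = -(-1 + D)²/(1 + D)²/3 = -(-1 + D)²/(3*(1 + D)²))
b(10 + 12*(-10)) - 1*164777 = -(-1 + (10 + 12*(-10)))²/(3*(1 + (10 + 12*(-10)))²) - 1*164777 = -(-1 + (10 - 120))²/(3*(1 + (10 - 120))²) - 164777 = -(-1 - 110)²/(3*(1 - 110)²) - 164777 = -⅓*(-111)²/(-109)² - 164777 = -⅓*1/11881*12321 - 164777 = -4107/11881 - 164777 = -1957719644/11881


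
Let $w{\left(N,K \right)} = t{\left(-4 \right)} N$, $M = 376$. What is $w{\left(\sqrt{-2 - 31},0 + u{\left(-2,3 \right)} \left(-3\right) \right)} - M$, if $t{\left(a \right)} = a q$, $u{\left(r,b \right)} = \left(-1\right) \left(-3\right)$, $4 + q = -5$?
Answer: $-376 + 36 i \sqrt{33} \approx -376.0 + 206.8 i$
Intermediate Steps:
$q = -9$ ($q = -4 - 5 = -9$)
$u{\left(r,b \right)} = 3$
$t{\left(a \right)} = - 9 a$ ($t{\left(a \right)} = a \left(-9\right) = - 9 a$)
$w{\left(N,K \right)} = 36 N$ ($w{\left(N,K \right)} = \left(-9\right) \left(-4\right) N = 36 N$)
$w{\left(\sqrt{-2 - 31},0 + u{\left(-2,3 \right)} \left(-3\right) \right)} - M = 36 \sqrt{-2 - 31} - 376 = 36 \sqrt{-33} - 376 = 36 i \sqrt{33} - 376 = -376 + 36 i \sqrt{33}$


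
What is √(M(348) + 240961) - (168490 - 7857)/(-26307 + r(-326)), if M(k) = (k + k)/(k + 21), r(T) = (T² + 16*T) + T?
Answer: -160633/74427 + √3645527505/123 ≈ 488.72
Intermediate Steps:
r(T) = T² + 17*T
M(k) = 2*k/(21 + k) (M(k) = (2*k)/(21 + k) = 2*k/(21 + k))
√(M(348) + 240961) - (168490 - 7857)/(-26307 + r(-326)) = √(2*348/(21 + 348) + 240961) - (168490 - 7857)/(-26307 - 326*(17 - 326)) = √(2*348/369 + 240961) - 160633/(-26307 - 326*(-309)) = √(2*348*(1/369) + 240961) - 160633/(-26307 + 100734) = √(232/123 + 240961) - 160633/74427 = √(29638435/123) - 160633/74427 = √3645527505/123 - 1*160633/74427 = √3645527505/123 - 160633/74427 = -160633/74427 + √3645527505/123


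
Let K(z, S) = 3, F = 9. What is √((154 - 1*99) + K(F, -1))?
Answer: √58 ≈ 7.6158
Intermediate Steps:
√((154 - 1*99) + K(F, -1)) = √((154 - 1*99) + 3) = √((154 - 99) + 3) = √(55 + 3) = √58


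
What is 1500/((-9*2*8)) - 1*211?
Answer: -2657/12 ≈ -221.42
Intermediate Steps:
1500/((-9*2*8)) - 1*211 = 1500/((-18*8)) - 211 = 1500/(-144) - 211 = 1500*(-1/144) - 211 = -125/12 - 211 = -2657/12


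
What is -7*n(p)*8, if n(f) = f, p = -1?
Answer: 56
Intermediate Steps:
-7*n(p)*8 = -7*(-1)*8 = 7*8 = 56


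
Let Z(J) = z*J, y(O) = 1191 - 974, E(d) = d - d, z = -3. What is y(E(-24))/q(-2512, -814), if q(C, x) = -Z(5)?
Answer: 217/15 ≈ 14.467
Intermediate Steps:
E(d) = 0
y(O) = 217
Z(J) = -3*J
q(C, x) = 15 (q(C, x) = -(-3)*5 = -1*(-15) = 15)
y(E(-24))/q(-2512, -814) = 217/15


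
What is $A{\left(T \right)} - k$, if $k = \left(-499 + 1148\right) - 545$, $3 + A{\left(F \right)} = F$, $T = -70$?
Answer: $-177$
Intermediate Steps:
$A{\left(F \right)} = -3 + F$
$k = 104$ ($k = 649 - 545 = 104$)
$A{\left(T \right)} - k = \left(-3 - 70\right) - 104 = -73 - 104 = -177$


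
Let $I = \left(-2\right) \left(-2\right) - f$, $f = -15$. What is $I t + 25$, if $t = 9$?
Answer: $196$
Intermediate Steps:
$I = 19$ ($I = \left(-2\right) \left(-2\right) - -15 = 4 + 15 = 19$)
$I t + 25 = 19 \cdot 9 + 25 = 171 + 25 = 196$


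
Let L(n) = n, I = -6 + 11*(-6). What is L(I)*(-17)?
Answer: 1224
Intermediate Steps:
I = -72 (I = -6 - 66 = -72)
L(I)*(-17) = -72*(-17) = 1224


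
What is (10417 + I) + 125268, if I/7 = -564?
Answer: 131737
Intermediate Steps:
I = -3948 (I = 7*(-564) = -3948)
(10417 + I) + 125268 = (10417 - 3948) + 125268 = 6469 + 125268 = 131737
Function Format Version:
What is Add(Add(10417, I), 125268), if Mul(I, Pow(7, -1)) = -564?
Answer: 131737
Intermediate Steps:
I = -3948 (I = Mul(7, -564) = -3948)
Add(Add(10417, I), 125268) = Add(Add(10417, -3948), 125268) = Add(6469, 125268) = 131737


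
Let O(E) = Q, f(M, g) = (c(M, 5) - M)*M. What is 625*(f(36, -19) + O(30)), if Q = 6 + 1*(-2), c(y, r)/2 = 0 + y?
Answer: 812500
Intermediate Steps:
c(y, r) = 2*y (c(y, r) = 2*(0 + y) = 2*y)
Q = 4 (Q = 6 - 2 = 4)
f(M, g) = M**2 (f(M, g) = (2*M - M)*M = M*M = M**2)
O(E) = 4
625*(f(36, -19) + O(30)) = 625*(36**2 + 4) = 625*(1296 + 4) = 625*1300 = 812500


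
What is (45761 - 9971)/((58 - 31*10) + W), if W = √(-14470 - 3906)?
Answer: -225477/2047 - 3579*I*√4594/4094 ≈ -110.15 - 59.253*I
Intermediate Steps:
W = 2*I*√4594 (W = √(-18376) = 2*I*√4594 ≈ 135.56*I)
(45761 - 9971)/((58 - 31*10) + W) = (45761 - 9971)/((58 - 31*10) + 2*I*√4594) = 35790/((58 - 310) + 2*I*√4594) = 35790/(-252 + 2*I*√4594)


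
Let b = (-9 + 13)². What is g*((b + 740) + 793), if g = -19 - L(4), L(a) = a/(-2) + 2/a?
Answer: -54215/2 ≈ -27108.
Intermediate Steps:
L(a) = 2/a - a/2 (L(a) = a*(-½) + 2/a = -a/2 + 2/a = 2/a - a/2)
b = 16 (b = 4² = 16)
g = -35/2 (g = -19 - (2/4 - ½*4) = -19 - (2*(¼) - 2) = -19 - (½ - 2) = -19 - 1*(-3/2) = -19 + 3/2 = -35/2 ≈ -17.500)
g*((b + 740) + 793) = -35*((16 + 740) + 793)/2 = -35*(756 + 793)/2 = -35/2*1549 = -54215/2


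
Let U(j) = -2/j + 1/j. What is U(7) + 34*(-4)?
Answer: -953/7 ≈ -136.14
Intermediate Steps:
U(j) = -1/j (U(j) = -2/j + 1/j = -1/j)
U(7) + 34*(-4) = -1/7 + 34*(-4) = -1*⅐ - 136 = -⅐ - 136 = -953/7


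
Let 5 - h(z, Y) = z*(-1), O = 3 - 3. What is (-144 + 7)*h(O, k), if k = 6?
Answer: -685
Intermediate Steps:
O = 0
h(z, Y) = 5 + z (h(z, Y) = 5 - z*(-1) = 5 - (-1)*z = 5 + z)
(-144 + 7)*h(O, k) = (-144 + 7)*(5 + 0) = -137*5 = -685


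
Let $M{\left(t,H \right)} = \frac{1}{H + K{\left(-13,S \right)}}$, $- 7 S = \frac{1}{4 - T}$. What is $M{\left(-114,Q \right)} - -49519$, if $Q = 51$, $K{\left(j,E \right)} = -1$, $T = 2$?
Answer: $\frac{2475951}{50} \approx 49519.0$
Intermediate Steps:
$S = - \frac{1}{14}$ ($S = - \frac{1}{7 \left(4 - 2\right)} = - \frac{1}{7 \cdot 2} = \left(- \frac{1}{7}\right) \frac{1}{2} = - \frac{1}{14} \approx -0.071429$)
$M{\left(t,H \right)} = \frac{1}{-1 + H}$ ($M{\left(t,H \right)} = \frac{1}{H - 1} = \frac{1}{-1 + H}$)
$M{\left(-114,Q \right)} - -49519 = \frac{1}{-1 + 51} - -49519 = \frac{1}{50} + 49519 = \frac{2475951}{50}$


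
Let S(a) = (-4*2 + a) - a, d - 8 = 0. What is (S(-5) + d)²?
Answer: 0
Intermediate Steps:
d = 8 (d = 8 + 0 = 8)
S(a) = -8 (S(a) = (-8 + a) - a = -8)
(S(-5) + d)² = (-8 + 8)² = 0² = 0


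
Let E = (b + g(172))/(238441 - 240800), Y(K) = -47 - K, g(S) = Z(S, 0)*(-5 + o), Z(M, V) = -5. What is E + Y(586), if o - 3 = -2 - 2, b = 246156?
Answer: -1739433/2359 ≈ -737.36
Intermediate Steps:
o = -1 (o = 3 + (-2 - 2) = 3 - 4 = -1)
g(S) = 30 (g(S) = -5*(-5 - 1) = -5*(-6) = 30)
E = -246186/2359 (E = (246156 + 30)/(238441 - 240800) = 246186/(-2359) = 246186*(-1/2359) = -246186/2359 ≈ -104.36)
E + Y(586) = -246186/2359 + (-47 - 1*586) = -246186/2359 + (-47 - 586) = -246186/2359 - 633 = -1739433/2359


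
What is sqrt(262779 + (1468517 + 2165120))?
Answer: 4*sqrt(243526) ≈ 1973.9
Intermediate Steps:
sqrt(262779 + (1468517 + 2165120)) = sqrt(262779 + 3633637) = sqrt(3896416) = 4*sqrt(243526)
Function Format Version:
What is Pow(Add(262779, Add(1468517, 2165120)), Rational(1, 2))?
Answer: Mul(4, Pow(243526, Rational(1, 2))) ≈ 1973.9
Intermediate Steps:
Pow(Add(262779, Add(1468517, 2165120)), Rational(1, 2)) = Pow(Add(262779, 3633637), Rational(1, 2)) = Pow(3896416, Rational(1, 2)) = Mul(4, Pow(243526, Rational(1, 2)))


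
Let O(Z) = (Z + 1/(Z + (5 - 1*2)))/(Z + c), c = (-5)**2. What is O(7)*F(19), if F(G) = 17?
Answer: 1207/320 ≈ 3.7719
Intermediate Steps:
c = 25
O(Z) = (Z + 1/(3 + Z))/(25 + Z) (O(Z) = (Z + 1/(Z + (5 - 1*2)))/(Z + 25) = (Z + 1/(Z + (5 - 2)))/(25 + Z) = (Z + 1/(Z + 3))/(25 + Z) = (Z + 1/(3 + Z))/(25 + Z))
O(7)*F(19) = ((1 + 7**2 + 3*7)/(75 + 7**2 + 28*7))*17 = ((1 + 49 + 21)/(75 + 49 + 196))*17 = (71/320)*17 = 1207/320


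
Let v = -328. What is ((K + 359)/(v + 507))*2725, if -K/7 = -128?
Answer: 3419875/179 ≈ 19105.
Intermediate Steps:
K = 896 (K = -7*(-128) = 896)
((K + 359)/(v + 507))*2725 = ((896 + 359)/(-328 + 507))*2725 = (1255/179)*2725 = 3419875/179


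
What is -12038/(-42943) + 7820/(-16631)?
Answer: -135610282/714185033 ≈ -0.18988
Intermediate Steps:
-12038/(-42943) + 7820/(-16631) = -12038*(-1/42943) + 7820*(-1/16631) = 12038/42943 - 7820/16631 = -135610282/714185033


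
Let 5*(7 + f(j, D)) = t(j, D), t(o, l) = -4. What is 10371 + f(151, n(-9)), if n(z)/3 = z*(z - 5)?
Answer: 51816/5 ≈ 10363.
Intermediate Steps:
n(z) = 3*z*(-5 + z) (n(z) = 3*(z*(z - 5)) = 3*(z*(-5 + z)) = 3*z*(-5 + z))
f(j, D) = -39/5 (f(j, D) = -7 + (⅕)*(-4) = -7 - ⅘ = -39/5)
10371 + f(151, n(-9)) = 10371 - 39/5 = 51816/5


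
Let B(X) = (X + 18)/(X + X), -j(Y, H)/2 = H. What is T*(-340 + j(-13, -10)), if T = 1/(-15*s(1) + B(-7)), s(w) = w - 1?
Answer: 4480/11 ≈ 407.27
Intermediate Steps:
s(w) = -1 + w
j(Y, H) = -2*H
B(X) = (18 + X)/(2*X) (B(X) = (18 + X)/((2*X)) = (18 + X)*(1/(2*X)) = (18 + X)/(2*X))
T = -14/11 (T = 1/(-15*(-1 + 1) + (1/2)*(18 - 7)/(-7)) = 1/(-15*0 + (1/2)*(-1/7)*11) = 1/(0 - 11/14) = 1/(-11/14) = -14/11 ≈ -1.2727)
T*(-340 + j(-13, -10)) = -14*(-340 - 2*(-10))/11 = -14*(-340 + 20)/11 = -14/11*(-320) = 4480/11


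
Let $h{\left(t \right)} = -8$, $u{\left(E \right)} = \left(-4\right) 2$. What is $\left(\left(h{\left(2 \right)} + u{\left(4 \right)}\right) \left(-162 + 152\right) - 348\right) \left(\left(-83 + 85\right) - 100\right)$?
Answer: $18424$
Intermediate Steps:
$u{\left(E \right)} = -8$
$\left(\left(h{\left(2 \right)} + u{\left(4 \right)}\right) \left(-162 + 152\right) - 348\right) \left(\left(-83 + 85\right) - 100\right) = \left(\left(-8 - 8\right) \left(-162 + 152\right) - 348\right) \left(\left(-83 + 85\right) - 100\right) = \left(\left(-16\right) \left(-10\right) - 348\right) \left(2 - 100\right) = \left(160 - 348\right) \left(-98\right) = \left(-188\right) \left(-98\right) = 18424$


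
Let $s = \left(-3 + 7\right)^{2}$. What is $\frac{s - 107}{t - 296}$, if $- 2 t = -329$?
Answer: $\frac{182}{263} \approx 0.69201$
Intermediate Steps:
$s = 16$ ($s = 4^{2} = 16$)
$t = \frac{329}{2}$ ($t = \left(- \frac{1}{2}\right) \left(-329\right) = \frac{329}{2} \approx 164.5$)
$\frac{s - 107}{t - 296} = \frac{16 - 107}{\frac{329}{2} - 296} = - \frac{91}{- \frac{263}{2}} = \left(-91\right) \left(- \frac{2}{263}\right) = \frac{182}{263}$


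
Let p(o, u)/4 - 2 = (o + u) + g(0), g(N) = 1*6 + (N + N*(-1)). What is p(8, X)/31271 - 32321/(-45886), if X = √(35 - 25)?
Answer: 1013646695/1434901106 + 4*√10/31271 ≈ 0.70683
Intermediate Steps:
g(N) = 6 (g(N) = 6 + (N - N) = 6 + 0 = 6)
X = √10 ≈ 3.1623
p(o, u) = 32 + 4*o + 4*u (p(o, u) = 8 + 4*((o + u) + 6) = 8 + 4*(6 + o + u) = 8 + (24 + 4*o + 4*u) = 32 + 4*o + 4*u)
p(8, X)/31271 - 32321/(-45886) = (32 + 4*8 + 4*√10)/31271 - 32321/(-45886) = (32 + 32 + 4*√10)*(1/31271) - 32321*(-1/45886) = (64 + 4*√10)*(1/31271) + 32321/45886 = (64/31271 + 4*√10/31271) + 32321/45886 = 1013646695/1434901106 + 4*√10/31271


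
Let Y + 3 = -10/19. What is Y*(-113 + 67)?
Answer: 3082/19 ≈ 162.21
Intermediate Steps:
Y = -67/19 (Y = -3 - 10/19 = -67/19 ≈ -3.5263)
Y*(-113 + 67) = -67*(-113 + 67)/19 = -67/19*(-46) = 3082/19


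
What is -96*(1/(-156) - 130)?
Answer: 162248/13 ≈ 12481.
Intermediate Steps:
-96*(1/(-156) - 130) = -96*(-1/156 - 130) = -96*(-20281/156) = 162248/13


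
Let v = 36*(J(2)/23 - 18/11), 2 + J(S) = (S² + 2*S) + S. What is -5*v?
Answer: 58680/253 ≈ 231.94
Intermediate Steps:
J(S) = -2 + S² + 3*S (J(S) = -2 + ((S² + 2*S) + S) = -2 + (S² + 3*S) = -2 + S² + 3*S)
v = -11736/253 (v = 36*((-2 + 2² + 3*2)/23 - 18/11) = 36*((-2 + 4 + 6)*(1/23) - 18*1/11) = 36*(8*(1/23) - 18/11) = 36*(8/23 - 18/11) = 36*(-326/253) = -11736/253 ≈ -46.387)
-5*v = -5*(-11736/253) = 58680/253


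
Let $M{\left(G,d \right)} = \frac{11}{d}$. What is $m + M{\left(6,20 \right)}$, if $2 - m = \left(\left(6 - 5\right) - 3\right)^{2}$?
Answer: $- \frac{29}{20} \approx -1.45$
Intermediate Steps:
$m = -2$ ($m = 2 - \left(\left(6 - 5\right) - 3\right)^{2} = 2 - \left(1 - 3\right)^{2} = 2 - \left(-2\right)^{2} = 2 - 4 = -2$)
$m + M{\left(6,20 \right)} = -2 + \frac{11}{20} = - \frac{29}{20}$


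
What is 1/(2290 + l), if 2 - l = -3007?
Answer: 1/5299 ≈ 0.00018871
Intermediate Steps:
l = 3009 (l = 2 - 1*(-3007) = 2 + 3007 = 3009)
1/(2290 + l) = 1/(2290 + 3009) = 1/5299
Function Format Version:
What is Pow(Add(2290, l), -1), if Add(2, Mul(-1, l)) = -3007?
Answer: Rational(1, 5299) ≈ 0.00018871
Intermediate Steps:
l = 3009 (l = Add(2, Mul(-1, -3007)) = Add(2, 3007) = 3009)
Pow(Add(2290, l), -1) = Pow(Add(2290, 3009), -1) = Pow(5299, -1) = Rational(1, 5299)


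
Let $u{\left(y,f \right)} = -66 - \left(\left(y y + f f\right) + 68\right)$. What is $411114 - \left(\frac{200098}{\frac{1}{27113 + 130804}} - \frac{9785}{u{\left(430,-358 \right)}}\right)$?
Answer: $- \frac{9896575963406681}{313198} \approx -3.1598 \cdot 10^{10}$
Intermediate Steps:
$u{\left(y,f \right)} = -134 - f^{2} - y^{2}$ ($u{\left(y,f \right)} = -66 - \left(\left(y^{2} + f^{2}\right) + 68\right) = -66 - \left(\left(f^{2} + y^{2}\right) + 68\right) = -66 - \left(68 + f^{2} + y^{2}\right) = -134 - f^{2} - y^{2}$)
$411114 - \left(\frac{200098}{\frac{1}{27113 + 130804}} - \frac{9785}{u{\left(430,-358 \right)}}\right) = 411114 - \left(\frac{200098}{\frac{1}{27113 + 130804}} - \frac{9785}{-134 - \left(-358\right)^{2} - 430^{2}}\right) = 411114 - \left(\frac{200098}{\frac{1}{157917}} - \frac{9785}{-134 - 128164 - 184900}\right) = 411114 - \left(200098 \frac{1}{\frac{1}{157917}} - \frac{9785}{-134 - 128164 - 184900}\right) = 411114 - \left(200098 \cdot 157917 - \frac{9785}{-313198}\right) = 411114 - \left(31598875866 - - \frac{9785}{313198}\right) = 411114 - \left(31598875866 + \frac{9785}{313198}\right) = 411114 - \frac{9896704723489253}{313198} = - \frac{9896575963406681}{313198}$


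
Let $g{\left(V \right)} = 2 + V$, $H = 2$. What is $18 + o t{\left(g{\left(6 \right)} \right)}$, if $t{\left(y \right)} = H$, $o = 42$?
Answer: $102$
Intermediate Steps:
$t{\left(y \right)} = 2$
$18 + o t{\left(g{\left(6 \right)} \right)} = 18 + 42 \cdot 2 = 18 + 84 = 102$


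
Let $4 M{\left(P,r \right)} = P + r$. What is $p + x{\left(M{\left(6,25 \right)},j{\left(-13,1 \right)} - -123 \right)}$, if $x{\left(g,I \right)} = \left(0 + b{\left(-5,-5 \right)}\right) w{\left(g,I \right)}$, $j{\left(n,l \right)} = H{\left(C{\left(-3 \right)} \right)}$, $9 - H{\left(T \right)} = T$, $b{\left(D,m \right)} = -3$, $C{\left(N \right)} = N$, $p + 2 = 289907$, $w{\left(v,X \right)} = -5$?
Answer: $289920$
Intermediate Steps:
$M{\left(P,r \right)} = \frac{P}{4} + \frac{r}{4}$ ($M{\left(P,r \right)} = \frac{P + r}{4} = \frac{P}{4} + \frac{r}{4}$)
$p = 289905$ ($p = -2 + 289907 = 289905$)
$H{\left(T \right)} = 9 - T$
$j{\left(n,l \right)} = 12$ ($j{\left(n,l \right)} = 9 - -3 = 9 + 3 = 12$)
$x{\left(g,I \right)} = 15$ ($x{\left(g,I \right)} = \left(0 - 3\right) \left(-5\right) = \left(-3\right) \left(-5\right) = 15$)
$p + x{\left(M{\left(6,25 \right)},j{\left(-13,1 \right)} - -123 \right)} = 289905 + 15 = 289920$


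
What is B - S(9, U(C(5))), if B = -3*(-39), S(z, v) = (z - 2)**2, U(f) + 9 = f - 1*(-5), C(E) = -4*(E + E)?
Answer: 68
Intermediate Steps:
C(E) = -8*E
U(f) = -4 + f (U(f) = -9 + (f - 1*(-5)) = -9 + (f + 5) = -9 + (5 + f) = -4 + f)
S(z, v) = (-2 + z)**2
B = 117
B - S(9, U(C(5))) = 117 - (-2 + 9)**2 = 117 - 1*7**2 = 117 - 1*49 = 117 - 49 = 68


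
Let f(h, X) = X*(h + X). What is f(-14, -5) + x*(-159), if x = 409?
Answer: -64936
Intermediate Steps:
f(h, X) = X*(X + h)
f(-14, -5) + x*(-159) = -5*(-5 - 14) + 409*(-159) = -5*(-19) - 65031 = 95 - 65031 = -64936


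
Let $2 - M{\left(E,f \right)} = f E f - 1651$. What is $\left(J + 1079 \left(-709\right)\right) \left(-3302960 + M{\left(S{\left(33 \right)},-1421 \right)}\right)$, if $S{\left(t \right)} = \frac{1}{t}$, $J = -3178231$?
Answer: $\frac{145850495230008}{11} \approx 1.3259 \cdot 10^{13}$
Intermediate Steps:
$M{\left(E,f \right)} = 1653 - E f^{2}$ ($M{\left(E,f \right)} = 2 - \left(f E f - 1651\right) = 2 - \left(E f f - 1651\right) = 2 - \left(E f^{2} - 1651\right) = 2 - \left(-1651 + E f^{2}\right) = 1653 - E f^{2}$)
$\left(J + 1079 \left(-709\right)\right) \left(-3302960 + M{\left(S{\left(33 \right)},-1421 \right)}\right) = \left(-3178231 + 1079 \left(-709\right)\right) \left(-3302960 + \left(1653 - \frac{\left(-1421\right)^{2}}{33}\right)\right) = \left(-3178231 - 765011\right) \left(-3302960 + \left(1653 - \frac{1}{33} \cdot 2019241\right)\right) = - 3943242 \left(-3302960 + \left(1653 - \frac{2019241}{33}\right)\right) = - 3943242 \left(-3302960 - \frac{1964692}{33}\right) = \left(-3943242\right) \left(- \frac{110962372}{33}\right) = \frac{145850495230008}{11}$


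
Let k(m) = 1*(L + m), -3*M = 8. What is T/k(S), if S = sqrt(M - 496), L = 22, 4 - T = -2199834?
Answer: 3299757/67 - 1099919*I*sqrt(1122)/737 ≈ 49250.0 - 49991.0*I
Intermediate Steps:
T = 2199838 (T = 4 - 1*(-2199834) = 4 + 2199834 = 2199838)
M = -8/3 (M = -1/3*8 = -8/3 ≈ -2.6667)
S = 2*I*sqrt(1122)/3 (S = sqrt(-8/3 - 496) = sqrt(-1496/3) = 2*I*sqrt(1122)/3 ≈ 22.331*I)
k(m) = 22 + m (k(m) = 1*(22 + m) = 22 + m)
T/k(S) = 2199838/(22 + 2*I*sqrt(1122)/3)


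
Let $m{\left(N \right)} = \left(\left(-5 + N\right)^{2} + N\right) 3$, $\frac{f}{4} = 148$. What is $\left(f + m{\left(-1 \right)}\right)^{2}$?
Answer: $485809$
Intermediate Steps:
$f = 592$ ($f = 4 \cdot 148 = 592$)
$m{\left(N \right)} = 3 N + 3 \left(-5 + N\right)^{2}$ ($m{\left(N \right)} = \left(N + \left(-5 + N\right)^{2}\right) 3 = 3 N + 3 \left(-5 + N\right)^{2}$)
$\left(f + m{\left(-1 \right)}\right)^{2} = \left(592 + \left(3 \left(-1\right) + 3 \left(-5 - 1\right)^{2}\right)\right)^{2} = \left(592 - \left(3 - 3 \left(-6\right)^{2}\right)\right)^{2} = \left(592 + \left(-3 + 3 \cdot 36\right)\right)^{2} = \left(592 + \left(-3 + 108\right)\right)^{2} = \left(592 + 105\right)^{2} = 697^{2} = 485809$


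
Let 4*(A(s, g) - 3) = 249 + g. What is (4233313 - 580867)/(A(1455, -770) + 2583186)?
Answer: 14609784/10332235 ≈ 1.4140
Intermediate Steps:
A(s, g) = 261/4 + g/4 (A(s, g) = 3 + (249 + g)/4 = 3 + (249/4 + g/4) = 261/4 + g/4)
(4233313 - 580867)/(A(1455, -770) + 2583186) = (4233313 - 580867)/((261/4 + (1/4)*(-770)) + 2583186) = 3652446/((261/4 - 385/2) + 2583186) = 3652446/(-509/4 + 2583186) = 3652446/(10332235/4) = 3652446*(4/10332235) = 14609784/10332235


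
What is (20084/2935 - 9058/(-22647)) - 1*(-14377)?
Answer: 956105449843/66468945 ≈ 14384.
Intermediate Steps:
(20084/2935 - 9058/(-22647)) - 1*(-14377) = (20084*(1/2935) - 9058*(-1/22647)) + 14377 = (20084/2935 + 9058/22647) + 14377 = 481427578/66468945 + 14377 = 956105449843/66468945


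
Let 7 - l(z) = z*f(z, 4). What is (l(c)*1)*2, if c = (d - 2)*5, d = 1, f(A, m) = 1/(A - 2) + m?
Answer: 368/7 ≈ 52.571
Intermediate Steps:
f(A, m) = m + 1/(-2 + A) (f(A, m) = 1/(-2 + A) + m = m + 1/(-2 + A))
c = -5 (c = (1 - 2)*5 = -1*5 = -5)
l(z) = 7 - z*(-7 + 4*z)/(-2 + z) (l(z) = 7 - z*(1 - 2*4 + z*4)/(-2 + z) = 7 - z*(1 - 8 + 4*z)/(-2 + z) = 7 - z*(-7 + 4*z)/(-2 + z))
(l(c)*1)*2 = ((2*(-7 - 2*(-5)² + 7*(-5))/(-2 - 5))*1)*2 = ((2*(-7 - 2*25 - 35)/(-7))*1)*2 = ((2*(-⅐)*(-7 - 50 - 35))*1)*2 = ((2*(-⅐)*(-92))*1)*2 = ((184/7)*1)*2 = (184/7)*2 = 368/7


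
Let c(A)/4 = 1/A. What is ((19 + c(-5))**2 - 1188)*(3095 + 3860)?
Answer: -29793829/5 ≈ -5.9588e+6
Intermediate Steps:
c(A) = 4/A (c(A) = 4*(1/A) = 4/A)
((19 + c(-5))**2 - 1188)*(3095 + 3860) = ((19 + 4/(-5))**2 - 1188)*(3095 + 3860) = ((19 + 4*(-1/5))**2 - 1188)*6955 = ((19 - 4/5)**2 - 1188)*6955 = ((91/5)**2 - 1188)*6955 = (8281/25 - 1188)*6955 = -21419/25*6955 = -29793829/5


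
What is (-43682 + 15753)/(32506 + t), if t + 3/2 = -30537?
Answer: -55858/3935 ≈ -14.195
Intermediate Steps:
t = -61077/2 (t = -3/2 - 30537 = -61077/2 ≈ -30539.)
(-43682 + 15753)/(32506 + t) = (-43682 + 15753)/(32506 - 61077/2) = -27929/3935/2 = -27929*2/3935 = -55858/3935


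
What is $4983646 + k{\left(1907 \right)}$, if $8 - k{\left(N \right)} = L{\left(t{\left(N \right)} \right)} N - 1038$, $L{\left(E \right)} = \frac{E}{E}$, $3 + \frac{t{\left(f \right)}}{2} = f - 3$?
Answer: $4982785$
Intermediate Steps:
$t{\left(f \right)} = -12 + 2 f$ ($t{\left(f \right)} = -6 + 2 \left(f - 3\right) = -6 + 2 \left(-3 + f\right) = -6 + \left(-6 + 2 f\right) = -12 + 2 f$)
$L{\left(E \right)} = 1$
$k{\left(N \right)} = 1046 - N$ ($k{\left(N \right)} = 8 - \left(1 N - 1038\right) = 8 - \left(N - 1038\right) = 8 - \left(-1038 + N\right) = 1046 - N$)
$4983646 + k{\left(1907 \right)} = 4983646 + \left(1046 - 1907\right) = 4983646 - 861 = 4982785$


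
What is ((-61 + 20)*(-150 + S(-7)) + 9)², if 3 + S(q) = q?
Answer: 43151761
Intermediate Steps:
S(q) = -3 + q
((-61 + 20)*(-150 + S(-7)) + 9)² = ((-61 + 20)*(-150 + (-3 - 7)) + 9)² = (-41*(-150 - 10) + 9)² = (-41*(-160) + 9)² = (6560 + 9)² = 6569² = 43151761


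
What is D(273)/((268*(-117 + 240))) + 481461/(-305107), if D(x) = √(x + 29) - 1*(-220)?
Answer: -3950939216/2514386787 + √302/32964 ≈ -1.5708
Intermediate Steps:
D(x) = 220 + √(29 + x) (D(x) = √(29 + x) + 220 = 220 + √(29 + x))
D(273)/((268*(-117 + 240))) + 481461/(-305107) = (220 + √(29 + 273))/((268*(-117 + 240))) + 481461/(-305107) = (220 + √302)/((268*123)) + 481461*(-1/305107) = (220 + √302)/32964 - 481461/305107 = (220 + √302)*(1/32964) - 481461/305107 = (55/8241 + √302/32964) - 481461/305107 = -3950939216/2514386787 + √302/32964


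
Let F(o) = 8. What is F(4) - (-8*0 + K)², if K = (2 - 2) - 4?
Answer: -8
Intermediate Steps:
K = -4 (K = 0 - 4 = -4)
F(4) - (-8*0 + K)² = 8 - (-8*0 - 4)² = 8 - (0 - 4)² = 8 - 1*(-4)² = 8 - 1*16 = 8 - 16 = -8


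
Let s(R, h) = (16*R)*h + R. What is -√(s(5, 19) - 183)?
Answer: -√1342 ≈ -36.633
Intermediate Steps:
s(R, h) = R + 16*R*h (s(R, h) = 16*R*h + R = R + 16*R*h)
-√(s(5, 19) - 183) = -√(5*(1 + 16*19) - 183) = -√(5*(1 + 304) - 183) = -√(5*305 - 183) = -√(1525 - 183) = -√1342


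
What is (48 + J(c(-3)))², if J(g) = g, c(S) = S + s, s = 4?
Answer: 2401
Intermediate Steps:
c(S) = 4 + S (c(S) = S + 4 = 4 + S)
(48 + J(c(-3)))² = (48 + (4 - 3))² = (48 + 1)² = 49² = 2401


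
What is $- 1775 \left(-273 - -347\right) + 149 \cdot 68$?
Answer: $-121218$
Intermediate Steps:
$- 1775 \left(-273 - -347\right) + 149 \cdot 68 = - 1775 \left(-273 + 347\right) + 10132 = \left(-1775\right) 74 + 10132 = -131350 + 10132 = -121218$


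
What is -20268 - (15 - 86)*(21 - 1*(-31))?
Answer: -16576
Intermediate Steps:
-20268 - (15 - 86)*(21 - 1*(-31)) = -20268 - (-71)*(21 + 31) = -20268 - (-71)*52 = -20268 - 1*(-3692) = -20268 + 3692 = -16576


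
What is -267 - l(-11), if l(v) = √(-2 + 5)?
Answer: -267 - √3 ≈ -268.73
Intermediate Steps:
l(v) = √3
-267 - l(-11) = -267 - √3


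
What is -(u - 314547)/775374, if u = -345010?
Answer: 659557/775374 ≈ 0.85063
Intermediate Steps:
-(u - 314547)/775374 = -(-345010 - 314547)/775374 = -(-659557)/775374 = -1*(-659557/775374) = 659557/775374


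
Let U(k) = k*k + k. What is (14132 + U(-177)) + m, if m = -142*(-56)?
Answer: 53236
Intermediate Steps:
U(k) = k + k**2 (U(k) = k**2 + k = k + k**2)
m = 7952
(14132 + U(-177)) + m = (14132 - 177*(1 - 177)) + 7952 = (14132 - 177*(-176)) + 7952 = (14132 + 31152) + 7952 = 45284 + 7952 = 53236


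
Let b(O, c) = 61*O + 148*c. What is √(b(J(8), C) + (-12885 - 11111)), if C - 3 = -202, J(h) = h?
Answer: 4*I*√3310 ≈ 230.13*I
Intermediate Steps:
C = -199 (C = 3 - 202 = -199)
√(b(J(8), C) + (-12885 - 11111)) = √((61*8 + 148*(-199)) + (-12885 - 11111)) = √((488 - 29452) - 23996) = √(-28964 - 23996) = √(-52960) = 4*I*√3310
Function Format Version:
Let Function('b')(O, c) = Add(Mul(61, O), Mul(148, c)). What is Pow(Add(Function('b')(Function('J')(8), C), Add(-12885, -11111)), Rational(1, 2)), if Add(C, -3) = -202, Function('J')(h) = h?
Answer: Mul(4, I, Pow(3310, Rational(1, 2))) ≈ Mul(230.13, I)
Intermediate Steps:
C = -199 (C = Add(3, -202) = -199)
Pow(Add(Function('b')(Function('J')(8), C), Add(-12885, -11111)), Rational(1, 2)) = Pow(Add(Add(Mul(61, 8), Mul(148, -199)), Add(-12885, -11111)), Rational(1, 2)) = Pow(Add(Add(488, -29452), -23996), Rational(1, 2)) = Pow(Add(-28964, -23996), Rational(1, 2)) = Pow(-52960, Rational(1, 2)) = Mul(4, I, Pow(3310, Rational(1, 2)))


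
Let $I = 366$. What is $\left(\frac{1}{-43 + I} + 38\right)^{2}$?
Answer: $\frac{150675625}{104329} \approx 1444.2$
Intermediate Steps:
$\left(\frac{1}{-43 + I} + 38\right)^{2} = \left(\frac{1}{-43 + 366} + 38\right)^{2} = \left(\frac{1}{323} + 38\right)^{2} = \left(\frac{12275}{323}\right)^{2} = \frac{150675625}{104329}$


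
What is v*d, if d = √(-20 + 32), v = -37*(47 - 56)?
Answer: 666*√3 ≈ 1153.5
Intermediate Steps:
v = 333 (v = -37*(-9) = 333)
d = 2*√3 (d = √12 = 2*√3 ≈ 3.4641)
v*d = 333*(2*√3) = 666*√3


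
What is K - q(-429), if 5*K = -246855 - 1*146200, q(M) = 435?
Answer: -79046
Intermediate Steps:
K = -78611 (K = (-246855 - 1*146200)/5 = (-246855 - 146200)/5 = (⅕)*(-393055) = -78611)
K - q(-429) = -78611 - 1*435 = -78611 - 435 = -79046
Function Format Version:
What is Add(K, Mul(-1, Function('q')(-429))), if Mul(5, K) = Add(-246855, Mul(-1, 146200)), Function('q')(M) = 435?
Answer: -79046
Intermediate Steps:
K = -78611 (K = Mul(Rational(1, 5), Add(-246855, Mul(-1, 146200))) = Mul(Rational(1, 5), Add(-246855, -146200)) = Mul(Rational(1, 5), -393055) = -78611)
Add(K, Mul(-1, Function('q')(-429))) = Add(-78611, Mul(-1, 435)) = Add(-78611, -435) = -79046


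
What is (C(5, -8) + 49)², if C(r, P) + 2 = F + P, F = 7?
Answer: 2116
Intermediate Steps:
C(r, P) = 5 + P (C(r, P) = -2 + (7 + P) = 5 + P)
(C(5, -8) + 49)² = ((5 - 8) + 49)² = (-3 + 49)² = 46² = 2116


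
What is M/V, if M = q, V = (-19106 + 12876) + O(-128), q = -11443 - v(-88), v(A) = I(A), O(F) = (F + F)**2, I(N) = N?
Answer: -11355/59306 ≈ -0.19146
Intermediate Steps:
O(F) = 4*F**2 (O(F) = (2*F)**2 = 4*F**2)
v(A) = A
q = -11355 (q = -11443 - 1*(-88) = -11443 + 88 = -11355)
V = 59306 (V = (-19106 + 12876) + 4*(-128)**2 = -6230 + 4*16384 = -6230 + 65536 = 59306)
M = -11355
M/V = -11355/59306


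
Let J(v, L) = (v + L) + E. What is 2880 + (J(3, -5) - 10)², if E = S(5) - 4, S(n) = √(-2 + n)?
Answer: 3139 - 32*√3 ≈ 3083.6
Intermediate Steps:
E = -4 + √3 (E = √(-2 + 5) - 4 = √3 - 4 = -4 + √3 ≈ -2.2679)
J(v, L) = -4 + L + v + √3 (J(v, L) = (v + L) + (-4 + √3) = (L + v) + (-4 + √3) = -4 + L + v + √3)
2880 + (J(3, -5) - 10)² = 2880 + ((-4 - 5 + 3 + √3) - 10)² = 2880 + ((-6 + √3) - 10)² = 2880 + (-16 + √3)²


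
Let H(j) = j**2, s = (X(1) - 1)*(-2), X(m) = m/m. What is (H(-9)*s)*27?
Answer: 0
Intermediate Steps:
X(m) = 1
s = 0 (s = (1 - 1)*(-2) = 0*(-2) = 0)
(H(-9)*s)*27 = ((-9)**2*0)*27 = (81*0)*27 = 0*27 = 0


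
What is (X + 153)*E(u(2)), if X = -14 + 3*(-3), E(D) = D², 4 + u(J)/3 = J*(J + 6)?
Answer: 168480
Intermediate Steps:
u(J) = -12 + 3*J*(6 + J) (u(J) = -12 + 3*(J*(J + 6)) = -12 + 3*(J*(6 + J)) = -12 + 3*J*(6 + J))
X = -23 (X = -14 - 9 = -23)
(X + 153)*E(u(2)) = (-23 + 153)*(-12 + 3*2² + 18*2)² = 130*(-12 + 3*4 + 36)² = 130*(-12 + 12 + 36)² = 130*36² = 130*1296 = 168480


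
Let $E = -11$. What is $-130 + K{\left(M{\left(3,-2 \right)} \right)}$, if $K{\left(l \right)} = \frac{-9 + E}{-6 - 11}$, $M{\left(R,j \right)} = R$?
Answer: $- \frac{2190}{17} \approx -128.82$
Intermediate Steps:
$K{\left(l \right)} = \frac{20}{17}$ ($K{\left(l \right)} = \frac{-9 - 11}{-6 - 11} = - \frac{20}{-17} = \left(-20\right) \left(- \frac{1}{17}\right) = \frac{20}{17}$)
$-130 + K{\left(M{\left(3,-2 \right)} \right)} = -130 + \frac{20}{17} = - \frac{2190}{17}$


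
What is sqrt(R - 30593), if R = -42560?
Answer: I*sqrt(73153) ≈ 270.47*I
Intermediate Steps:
sqrt(R - 30593) = sqrt(-42560 - 30593) = sqrt(-73153) = I*sqrt(73153)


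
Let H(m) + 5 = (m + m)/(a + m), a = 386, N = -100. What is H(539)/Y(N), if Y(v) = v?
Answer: 3547/92500 ≈ 0.038346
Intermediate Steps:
H(m) = -5 + 2*m/(386 + m) (H(m) = -5 + (m + m)/(386 + m) = -5 + (2*m)/(386 + m) = -5 + 2*m/(386 + m))
H(539)/Y(N) = ((-1930 - 3*539)/(386 + 539))/(-100) = ((-1930 - 1617)/925)*(-1/100) = ((1/925)*(-3547))*(-1/100) = -3547/925*(-1/100) = 3547/92500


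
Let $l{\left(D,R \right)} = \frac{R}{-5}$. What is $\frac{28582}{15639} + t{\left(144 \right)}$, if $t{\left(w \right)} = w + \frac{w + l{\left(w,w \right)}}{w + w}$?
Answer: $\frac{11434268}{78195} \approx 146.23$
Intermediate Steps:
$l{\left(D,R \right)} = - \frac{R}{5}$ ($l{\left(D,R \right)} = R \left(- \frac{1}{5}\right) = - \frac{R}{5}$)
$t{\left(w \right)} = \frac{2}{5} + w$ ($t{\left(w \right)} = w + \frac{w - \frac{w}{5}}{w + w} = w + \frac{\frac{4}{5} w}{2 w} = w + \frac{4 w}{5} \frac{1}{2 w} = w + \frac{2}{5} = \frac{2}{5} + w$)
$\frac{28582}{15639} + t{\left(144 \right)} = \frac{28582}{15639} + \left(\frac{2}{5} + 144\right) = 28582 \cdot \frac{1}{15639} + \frac{722}{5} = \frac{28582}{15639} + \frac{722}{5} = \frac{11434268}{78195}$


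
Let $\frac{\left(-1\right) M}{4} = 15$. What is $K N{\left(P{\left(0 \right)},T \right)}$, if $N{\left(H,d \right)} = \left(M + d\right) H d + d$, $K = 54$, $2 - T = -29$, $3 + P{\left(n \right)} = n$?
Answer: $147312$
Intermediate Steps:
$M = -60$ ($M = \left(-4\right) 15 = -60$)
$P{\left(n \right)} = -3 + n$
$T = 31$ ($T = 2 - -29 = 2 + 29 = 31$)
$N{\left(H,d \right)} = d + H d \left(-60 + d\right)$ ($N{\left(H,d \right)} = \left(-60 + d\right) H d + d = H \left(-60 + d\right) d + d = H d \left(-60 + d\right) + d = d + H d \left(-60 + d\right)$)
$K N{\left(P{\left(0 \right)},T \right)} = 54 \cdot 31 \left(1 - 60 \left(-3 + 0\right) + \left(-3 + 0\right) 31\right) = 54 \cdot 31 \left(1 - -180 - 93\right) = 54 \cdot 31 \left(1 + 180 - 93\right) = 54 \cdot 31 \cdot 88 = 54 \cdot 2728 = 147312$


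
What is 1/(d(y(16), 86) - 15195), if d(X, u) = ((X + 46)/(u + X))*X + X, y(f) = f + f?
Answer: -59/893369 ≈ -6.6042e-5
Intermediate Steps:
y(f) = 2*f
d(X, u) = X + X*(46 + X)/(X + u) (d(X, u) = ((46 + X)/(X + u))*X + X = X*(46 + X)/(X + u) + X = X + X*(46 + X)/(X + u))
1/(d(y(16), 86) - 15195) = 1/((2*16)*(46 + 86 + 2*(2*16))/(2*16 + 86) - 15195) = 1/(32*(46 + 86 + 2*32)/(32 + 86) - 15195) = 1/(32*(46 + 86 + 64)/118 - 15195) = 1/(32*(1/118)*196 - 15195) = 1/(3136/59 - 15195) = 1/(-893369/59) = -59/893369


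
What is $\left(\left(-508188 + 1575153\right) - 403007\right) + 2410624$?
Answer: $3074582$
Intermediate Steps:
$\left(\left(-508188 + 1575153\right) - 403007\right) + 2410624 = \left(1066965 - 403007\right) + 2410624 = 663958 + 2410624 = 3074582$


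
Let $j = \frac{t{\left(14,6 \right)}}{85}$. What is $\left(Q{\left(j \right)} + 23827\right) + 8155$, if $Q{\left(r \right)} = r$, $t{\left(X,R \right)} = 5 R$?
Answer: $\frac{543700}{17} \approx 31982.0$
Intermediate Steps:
$j = \frac{6}{17}$ ($j = \frac{5 \cdot 6}{85} = 30 \cdot \frac{1}{85} = \frac{6}{17} \approx 0.35294$)
$\left(Q{\left(j \right)} + 23827\right) + 8155 = \left(\frac{6}{17} + 23827\right) + 8155 = \frac{405065}{17} + 8155 = \frac{543700}{17}$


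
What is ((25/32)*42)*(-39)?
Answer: -20475/16 ≈ -1279.7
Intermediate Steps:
((25/32)*42)*(-39) = (525/16)*(-39) = -20475/16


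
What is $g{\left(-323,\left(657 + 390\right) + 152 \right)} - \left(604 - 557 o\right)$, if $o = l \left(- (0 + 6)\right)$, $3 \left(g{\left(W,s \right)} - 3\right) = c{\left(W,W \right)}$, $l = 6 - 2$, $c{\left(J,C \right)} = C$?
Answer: $- \frac{42230}{3} \approx -14077.0$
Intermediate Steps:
$l = 4$
$g{\left(W,s \right)} = 3 + \frac{W}{3}$
$o = -24$ ($o = 4 \left(- (0 + 6)\right) = 4 \left(\left(-1\right) 6\right) = 4 \left(-6\right) = -24$)
$g{\left(-323,\left(657 + 390\right) + 152 \right)} - \left(604 - 557 o\right) = \left(3 + \frac{1}{3} \left(-323\right)\right) - \left(604 - -13368\right) = \left(3 - \frac{323}{3}\right) - \left(604 + 13368\right) = - \frac{314}{3} - 13972 = - \frac{42230}{3}$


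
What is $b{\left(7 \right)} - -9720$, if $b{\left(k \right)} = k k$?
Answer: $9769$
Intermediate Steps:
$b{\left(k \right)} = k^{2}$
$b{\left(7 \right)} - -9720 = 7^{2} - -9720 = 49 + 9720 = 9769$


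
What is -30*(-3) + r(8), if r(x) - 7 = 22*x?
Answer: 273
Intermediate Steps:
r(x) = 7 + 22*x
-30*(-3) + r(8) = -30*(-3) + (7 + 22*8) = 90 + (7 + 176) = 90 + 183 = 273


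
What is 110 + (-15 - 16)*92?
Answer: -2742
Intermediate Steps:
110 + (-15 - 16)*92 = 110 - 31*92 = 110 - 2852 = -2742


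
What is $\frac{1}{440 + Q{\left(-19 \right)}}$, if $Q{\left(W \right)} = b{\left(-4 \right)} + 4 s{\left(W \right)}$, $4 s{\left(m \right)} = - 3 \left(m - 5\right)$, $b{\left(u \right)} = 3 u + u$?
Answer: $\frac{1}{496} \approx 0.0020161$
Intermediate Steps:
$b{\left(u \right)} = 4 u$
$s{\left(m \right)} = \frac{15}{4} - \frac{3 m}{4}$ ($s{\left(m \right)} = \frac{\left(-3\right) \left(m - 5\right)}{4} = \frac{\left(-3\right) \left(-5 + m\right)}{4} = \frac{15 - 3 m}{4} = \frac{15}{4} - \frac{3 m}{4}$)
$Q{\left(W \right)} = -1 - 3 W$ ($Q{\left(W \right)} = 4 \left(-4\right) + 4 \left(\frac{15}{4} - \frac{3 W}{4}\right) = -16 - \left(-15 + 3 W\right) = -1 - 3 W$)
$\frac{1}{440 + Q{\left(-19 \right)}} = \frac{1}{440 - -56} = \frac{1}{440 + \left(-1 + 57\right)} = \frac{1}{440 + 56} = \frac{1}{496}$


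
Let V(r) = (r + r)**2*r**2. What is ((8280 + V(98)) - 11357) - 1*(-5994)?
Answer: 368950181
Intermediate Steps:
V(r) = 4*r**4 (V(r) = (2*r)**2*r**2 = (4*r**2)*r**2 = 4*r**4)
((8280 + V(98)) - 11357) - 1*(-5994) = ((8280 + 4*98**4) - 11357) - 1*(-5994) = ((8280 + 4*92236816) - 11357) + 5994 = ((8280 + 368947264) - 11357) + 5994 = (368955544 - 11357) + 5994 = 368944187 + 5994 = 368950181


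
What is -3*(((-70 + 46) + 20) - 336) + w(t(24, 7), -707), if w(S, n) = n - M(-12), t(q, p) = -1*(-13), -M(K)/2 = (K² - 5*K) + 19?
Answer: 759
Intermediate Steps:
M(K) = -38 - 2*K² + 10*K (M(K) = -2*((K² - 5*K) + 19) = -2*(19 + K² - 5*K) = -38 - 2*K² + 10*K)
t(q, p) = 13
w(S, n) = 446 + n (w(S, n) = n - (-38 - 2*(-12)² + 10*(-12)) = n - (-38 - 2*144 - 120) = n - (-38 - 288 - 120) = n - 1*(-446) = n + 446 = 446 + n)
-3*(((-70 + 46) + 20) - 336) + w(t(24, 7), -707) = -3*(((-70 + 46) + 20) - 336) + (446 - 707) = -3*((-24 + 20) - 336) - 261 = -3*(-4 - 336) - 261 = -3*(-340) - 261 = 1020 - 261 = 759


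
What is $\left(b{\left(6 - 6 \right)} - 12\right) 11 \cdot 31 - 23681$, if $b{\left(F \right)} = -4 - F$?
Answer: $-29137$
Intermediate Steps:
$\left(b{\left(6 - 6 \right)} - 12\right) 11 \cdot 31 - 23681 = \left(\left(-4 - \left(6 - 6\right)\right) - 12\right) 11 \cdot 31 - 23681 = \left(\left(-4 - 0\right) - 12\right) 11 \cdot 31 - 23681 = \left(\left(-4 + 0\right) - 12\right) 11 \cdot 31 - 23681 = \left(-4 - 12\right) 11 \cdot 31 - 23681 = \left(-16\right) 11 \cdot 31 - 23681 = \left(-176\right) 31 - 23681 = -5456 - 23681 = -29137$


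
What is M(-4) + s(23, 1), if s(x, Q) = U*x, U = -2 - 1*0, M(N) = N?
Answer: -50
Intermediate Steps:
U = -2 (U = -2 + 0 = -2)
s(x, Q) = -2*x
M(-4) + s(23, 1) = -4 - 2*23 = -4 - 46 = -50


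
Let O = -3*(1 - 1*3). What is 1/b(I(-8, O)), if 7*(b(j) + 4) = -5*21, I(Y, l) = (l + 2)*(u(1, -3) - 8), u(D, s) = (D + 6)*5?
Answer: -1/19 ≈ -0.052632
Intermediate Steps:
O = 6 (O = -3*(1 - 3) = -3*(-2) = 6)
u(D, s) = 30 + 5*D (u(D, s) = (6 + D)*5 = 30 + 5*D)
I(Y, l) = 54 + 27*l (I(Y, l) = (l + 2)*((30 + 5*1) - 8) = (2 + l)*((30 + 5) - 8) = (2 + l)*(35 - 8) = (2 + l)*27 = 54 + 27*l)
b(j) = -19 (b(j) = -4 + (-5*21)/7 = -4 + (1/7)*(-105) = -4 - 15 = -19)
1/b(I(-8, O)) = 1/(-19) = -1/19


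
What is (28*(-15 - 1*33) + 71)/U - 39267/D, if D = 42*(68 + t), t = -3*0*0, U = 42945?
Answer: -80474143/5840520 ≈ -13.779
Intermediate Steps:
t = 0 (t = 0*0 = 0)
D = 2856 (D = 42*(68 + 0) = 42*68 = 2856)
(28*(-15 - 1*33) + 71)/U - 39267/D = (28*(-15 - 1*33) + 71)/42945 - 39267/2856 = (28*(-15 - 33) + 71)*(1/42945) - 39267*1/2856 = (28*(-48) + 71)*(1/42945) - 13089/952 = (-1344 + 71)*(1/42945) - 13089/952 = -1273*1/42945 - 13089/952 = -1273/42945 - 13089/952 = -80474143/5840520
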